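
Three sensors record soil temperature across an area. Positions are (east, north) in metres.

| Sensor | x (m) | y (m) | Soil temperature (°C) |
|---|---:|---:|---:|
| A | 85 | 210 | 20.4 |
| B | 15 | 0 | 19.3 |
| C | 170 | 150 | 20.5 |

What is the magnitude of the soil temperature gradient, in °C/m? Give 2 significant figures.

Taking A as reference: B−A = (-70, -210, -1.1); C−A = (85, -60, +0.1).
Determinant of the coordinate differences = (-70)·(-60) − 85·(-210) = 22050.
∂T/∂x = [(-1.1)·(-60) − (+0.1)·(-210)] / 22050 = +0.003946
∂T/∂y = [(-70)·(+0.1) − 85·(-1.1)] / 22050 = +0.003923
|∇f| = √(0.003946² + 0.003923²) = 0.005564 °C/m

0.0056 °C/m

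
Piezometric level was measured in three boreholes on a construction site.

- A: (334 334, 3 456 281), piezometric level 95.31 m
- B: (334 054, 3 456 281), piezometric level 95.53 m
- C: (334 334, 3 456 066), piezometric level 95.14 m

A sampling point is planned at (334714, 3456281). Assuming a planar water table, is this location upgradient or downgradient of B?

∂h/∂x = (95.53 − 95.31) / (334054 − 334334) = -0.0007857
∂h/∂y = (95.14 − 95.31) / (3456066 − 3456281) = +0.0007907
Head at (334714, 3456281) = 95.31 + (-0.0007857)·(380) + (+0.0007907)·(0) = 95.01 m.
That is lower than the 95.53 m at B, so the point is downgradient.

downgradient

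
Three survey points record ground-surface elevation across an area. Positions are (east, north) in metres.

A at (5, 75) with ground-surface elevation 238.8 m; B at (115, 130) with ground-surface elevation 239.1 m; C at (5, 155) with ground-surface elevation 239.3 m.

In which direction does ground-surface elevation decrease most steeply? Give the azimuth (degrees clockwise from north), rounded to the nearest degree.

Taking A as reference: B−A = (110, 55, +0.3); C−A = (0, 80, +0.5).
Solve a·Δx + b·Δy = Δz: det = 110·80 − 0·55 = 8800.
∂z/∂x = [(+0.3)·80 − (+0.5)·55] / 8800 = -0.0003977
∂z/∂y = [110·(+0.5) − 0·(+0.3)] / 8800 = +0.006250
Steepest decrease is along −∇f: components (+0.0003977 E, -0.006250 N).
Azimuth = atan2(+0.0003977, -0.006250) = 176.4° ≈ 176°.

176°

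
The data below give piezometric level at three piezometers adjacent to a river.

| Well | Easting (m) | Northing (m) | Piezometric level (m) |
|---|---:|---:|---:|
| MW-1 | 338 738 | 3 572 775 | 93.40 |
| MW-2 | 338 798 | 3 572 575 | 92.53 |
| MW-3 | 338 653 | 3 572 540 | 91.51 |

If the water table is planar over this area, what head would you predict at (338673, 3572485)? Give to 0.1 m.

Differences from MW-1: to MW-2 (Δx, Δy, Δh) = (60, -200, -0.87); to MW-3 = (-85, -235, -1.89).
Solve a·Δx + b·Δy = Δh: det = 60·(-235) − (-85)·(-200) = -31100.
∂h/∂x = [(-0.87)·(-235) − (-1.89)·(-200)] / -31100 = +0.005580
∂h/∂y = [60·(-1.89) − (-85)·(-0.87)] / -31100 = +0.006024
h(338673, 3572485) = 93.40 + (+0.005580)·(-65) + (+0.006024)·(-290) = 93.40 -0.363 -1.747 = 91.290 m.

91.3 m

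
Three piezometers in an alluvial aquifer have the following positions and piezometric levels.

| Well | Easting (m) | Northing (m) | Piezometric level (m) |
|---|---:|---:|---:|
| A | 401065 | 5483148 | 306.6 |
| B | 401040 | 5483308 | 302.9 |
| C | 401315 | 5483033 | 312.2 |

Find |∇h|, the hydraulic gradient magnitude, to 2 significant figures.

With h = a·x + b·y + c and A as origin, the differences give:
  (-25)·a + 160·b = -3.7
  250·a + (-115)·b = +5.6
Eliminate b (×(-115) and ×160, subtract): -37125·a = -470.50 → a = ∂h/∂x = +0.01267
Back-substitute: b = ∂h/∂y = -0.02114.
|∇h| = √(0.01267² + -0.02114²) = 0.02465

0.025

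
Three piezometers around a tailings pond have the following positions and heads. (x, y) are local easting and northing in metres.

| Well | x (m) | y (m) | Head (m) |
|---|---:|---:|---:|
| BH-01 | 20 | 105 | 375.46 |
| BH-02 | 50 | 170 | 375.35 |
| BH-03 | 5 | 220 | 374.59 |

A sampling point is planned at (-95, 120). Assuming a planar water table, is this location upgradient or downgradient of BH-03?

downgradient

Differences from BH-01: to BH-02 (Δx, Δy, Δh) = (30, 65, -0.11); to BH-03 = (-15, 115, -0.87).
Determinant of the coordinate differences = 30·115 − (-15)·65 = 4425.
∂h/∂x = [(-0.11)·115 − (-0.87)·65] / 4425 = +0.009921
∂h/∂y = [30·(-0.87) − (-15)·(-0.11)] / 4425 = -0.006271
Head at (-95, 120) = 375.46 + (+0.009921)·(-115) + (-0.006271)·(15) = 374.23 m.
That is lower than the 374.59 m at BH-03, so the point is downgradient.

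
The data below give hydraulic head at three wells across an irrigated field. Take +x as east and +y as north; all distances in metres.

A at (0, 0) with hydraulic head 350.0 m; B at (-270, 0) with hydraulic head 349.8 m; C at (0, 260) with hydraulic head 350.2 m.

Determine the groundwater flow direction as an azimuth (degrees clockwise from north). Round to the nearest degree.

224°

∂h/∂x = (349.8 − 350.0) / (-270 − 0) = +0.0007407
∂h/∂y = (350.2 − 350.0) / (260 − 0) = +0.0007692
Flow direction (−∇h) has components (-0.0007407 E, -0.0007692 N).
Azimuth = atan2(E, N) = atan2(-0.0007407, -0.0007692) = 223.9° ≈ 224°.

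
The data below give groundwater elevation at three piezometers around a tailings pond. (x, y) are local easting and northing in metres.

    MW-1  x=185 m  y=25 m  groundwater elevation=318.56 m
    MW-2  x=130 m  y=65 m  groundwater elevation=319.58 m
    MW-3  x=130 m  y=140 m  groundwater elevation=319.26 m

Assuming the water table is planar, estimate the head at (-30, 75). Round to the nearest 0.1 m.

With h = a·x + b·y + c and MW-1 as origin, the differences give:
  (-55)·a + 40·b = +1.02
  (-55)·a + 115·b = +0.70
Eliminate b (×115 and ×40, subtract): -4125·a = 89.300 → a = ∂h/∂x = -0.02165
Back-substitute: b = ∂h/∂y = -0.004267.
h(-30, 75) = 318.56 + (-0.02165)·(-215) + (-0.004267)·(50) = 318.56 +4.654 -0.213 = 323.001 m.

323.0 m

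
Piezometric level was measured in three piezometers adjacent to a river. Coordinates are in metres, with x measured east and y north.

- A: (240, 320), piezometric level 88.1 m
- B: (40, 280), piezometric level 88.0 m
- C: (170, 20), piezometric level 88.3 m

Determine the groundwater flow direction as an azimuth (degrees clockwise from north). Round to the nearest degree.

Differences from A: to B (Δx, Δy, Δh) = (-200, -40, -0.1); to C = (-70, -300, +0.2).
Solve a·Δx + b·Δy = Δh: det = (-200)·(-300) − (-70)·(-40) = 57200.
∂h/∂x = [(-0.1)·(-300) − (+0.2)·(-40)] / 57200 = +0.0006643
∂h/∂y = [(-200)·(+0.2) − (-70)·(-0.1)] / 57200 = -0.0008217
Flow direction (−∇h) has components (-0.0006643 E, +0.0008217 N).
Azimuth = atan2(E, N) = atan2(-0.0006643, +0.0008217) = 321.0° ≈ 321°.

321°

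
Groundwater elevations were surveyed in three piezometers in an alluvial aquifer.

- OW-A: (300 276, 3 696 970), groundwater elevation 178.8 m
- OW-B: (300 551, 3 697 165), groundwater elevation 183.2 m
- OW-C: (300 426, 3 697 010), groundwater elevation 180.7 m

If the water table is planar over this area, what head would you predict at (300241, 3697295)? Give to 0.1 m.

180.9 m

Differences from OW-A: to OW-B (Δx, Δy, Δh) = (275, 195, +4.4); to OW-C = (150, 40, +1.9).
Solve a·Δx + b·Δy = Δh: det = 275·40 − 150·195 = -18250.
∂h/∂x = [(+4.4)·40 − (+1.9)·195] / -18250 = +0.01066
∂h/∂y = [275·(+1.9) − 150·(+4.4)] / -18250 = +0.007534
h(300241, 3697295) = 178.8 + (+0.01066)·(-35) + (+0.007534)·(325) = 178.8 -0.373 +2.449 = 180.876 m.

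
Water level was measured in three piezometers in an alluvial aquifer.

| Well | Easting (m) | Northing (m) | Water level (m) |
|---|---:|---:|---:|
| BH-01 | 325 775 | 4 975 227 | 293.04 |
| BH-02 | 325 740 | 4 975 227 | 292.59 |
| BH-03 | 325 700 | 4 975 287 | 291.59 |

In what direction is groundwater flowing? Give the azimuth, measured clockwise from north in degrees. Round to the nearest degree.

With h = a·x + b·y + c and BH-01 as origin, the differences give:
  (-35)·a + 0·b = -0.45
  (-75)·a + 60·b = -1.45
Eliminate b (×60 and ×0, subtract): -2100·a = -27.000 → a = ∂h/∂x = +0.01286
Back-substitute: b = ∂h/∂y = -0.008095.
Flow direction (−∇h) has components (-0.01286 E, +0.008095 N).
Azimuth = atan2(E, N) = atan2(-0.01286, +0.008095) = 302.2° ≈ 302°.

302°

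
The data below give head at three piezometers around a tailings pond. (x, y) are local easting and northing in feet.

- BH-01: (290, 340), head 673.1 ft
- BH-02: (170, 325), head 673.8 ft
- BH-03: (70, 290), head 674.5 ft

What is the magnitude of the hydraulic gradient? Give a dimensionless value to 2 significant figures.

0.0073

Three-point gradient (reference BH-01): Δ to BH-02 = (-120, -15, +0.7), Δ to BH-03 = (-220, -50, +1.4).
∂h/∂x = -0.005185, ∂h/∂y = -0.005185 (det = 2700).
|∇h| = √(-0.005185² + -0.005185²) = 0.007333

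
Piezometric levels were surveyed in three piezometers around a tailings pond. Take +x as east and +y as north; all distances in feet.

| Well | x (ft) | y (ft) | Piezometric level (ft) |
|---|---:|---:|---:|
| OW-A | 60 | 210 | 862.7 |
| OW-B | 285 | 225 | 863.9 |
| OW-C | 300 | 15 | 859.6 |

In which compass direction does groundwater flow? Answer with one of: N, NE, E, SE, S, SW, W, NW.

S

Differences from OW-A: to OW-B (Δx, Δy, Δh) = (225, 15, +1.2); to OW-C = (240, -195, -3.1).
Solve a·Δx + b·Δy = Δh: det = 225·(-195) − 240·15 = -47475.
∂h/∂x = [(+1.2)·(-195) − (-3.1)·15] / -47475 = +0.003949
∂h/∂y = [225·(-3.1) − 240·(+1.2)] / -47475 = +0.02076
Flow = −∇h = (-0.003949 east, -0.02076 north), which points south.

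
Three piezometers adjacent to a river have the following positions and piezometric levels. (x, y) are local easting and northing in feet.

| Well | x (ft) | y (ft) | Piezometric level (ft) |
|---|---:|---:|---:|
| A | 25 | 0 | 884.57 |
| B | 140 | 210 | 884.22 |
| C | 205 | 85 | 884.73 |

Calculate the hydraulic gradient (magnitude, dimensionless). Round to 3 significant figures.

With h = a·x + b·y + c and A as origin, the differences give:
  115·a + 210·b = -0.35
  180·a + 85·b = +0.16
Eliminate b (×85 and ×210, subtract): -28025·a = -63.350 → a = ∂h/∂x = +0.002260
Back-substitute: b = ∂h/∂y = -0.002905.
|∇h| = √(0.002260² + -0.002905²) = 0.003681

0.00368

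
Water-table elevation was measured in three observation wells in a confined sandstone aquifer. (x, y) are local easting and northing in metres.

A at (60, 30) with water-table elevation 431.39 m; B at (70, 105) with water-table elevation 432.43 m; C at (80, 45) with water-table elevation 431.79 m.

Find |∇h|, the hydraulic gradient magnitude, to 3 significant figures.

Taking A as reference: B−A = (10, 75, +1.04); C−A = (20, 15, +0.40).
Determinant of the coordinate differences = 10·15 − 20·75 = -1350.
∂h/∂x = [(+1.04)·15 − (+0.40)·75] / -1350 = +0.01067
∂h/∂y = [10·(+0.40) − 20·(+1.04)] / -1350 = +0.01244
|∇h| = √(0.01067² + 0.01244²) = 0.01639

0.0164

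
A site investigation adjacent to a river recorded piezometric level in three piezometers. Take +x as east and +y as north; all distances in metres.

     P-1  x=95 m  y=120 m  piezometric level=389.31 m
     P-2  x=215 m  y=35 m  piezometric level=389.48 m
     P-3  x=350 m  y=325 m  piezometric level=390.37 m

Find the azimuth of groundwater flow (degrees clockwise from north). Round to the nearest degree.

With h = a·x + b·y + c and P-1 as origin, the differences give:
  120·a + (-85)·b = +0.17
  255·a + 205·b = +1.06
Eliminate b (×205 and ×(-85), subtract): 46275·a = 124.950 → a = ∂h/∂x = +0.002700
Back-substitute: b = ∂h/∂y = +0.001812.
Flow direction (−∇h) has components (-0.002700 E, -0.001812 N).
Azimuth = atan2(E, N) = atan2(-0.002700, -0.001812) = 236.1° ≈ 236°.

236°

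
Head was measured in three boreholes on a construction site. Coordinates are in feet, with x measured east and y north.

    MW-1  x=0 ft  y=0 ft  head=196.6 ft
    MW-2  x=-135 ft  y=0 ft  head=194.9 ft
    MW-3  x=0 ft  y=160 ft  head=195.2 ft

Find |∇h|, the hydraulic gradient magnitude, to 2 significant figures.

∂h/∂x = (194.9 − 196.6) / (-135 − 0) = +0.01259
∂h/∂y = (195.2 − 196.6) / (160 − 0) = -0.008750
|∇h| = √(0.01259² + -0.008750²) = 0.01533

0.015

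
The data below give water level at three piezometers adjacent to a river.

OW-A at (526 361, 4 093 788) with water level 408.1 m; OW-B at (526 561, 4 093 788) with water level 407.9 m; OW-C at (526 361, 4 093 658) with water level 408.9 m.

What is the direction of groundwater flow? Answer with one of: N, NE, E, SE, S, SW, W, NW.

N

∂h/∂x = (407.9 − 408.1) / (526561 − 526361) = -0.001000
∂h/∂y = (408.9 − 408.1) / (4093658 − 4093788) = -0.006154
Flow = −∇h = (+0.001000 east, +0.006154 north), which points north.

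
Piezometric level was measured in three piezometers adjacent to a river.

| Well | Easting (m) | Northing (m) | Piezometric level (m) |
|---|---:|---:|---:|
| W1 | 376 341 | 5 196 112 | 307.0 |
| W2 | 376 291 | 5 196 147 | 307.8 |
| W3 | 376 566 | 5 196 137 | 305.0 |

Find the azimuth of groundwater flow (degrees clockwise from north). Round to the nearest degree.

With h = a·x + b·y + c and W1 as origin, the differences give:
  (-50)·a + 35·b = +0.8
  225·a + 25·b = -2.0
Eliminate b (×25 and ×35, subtract): -9125·a = 90.00 → a = ∂h/∂x = -0.009863
Back-substitute: b = ∂h/∂y = +0.008767.
Flow direction (−∇h) has components (+0.009863 E, -0.008767 N).
Azimuth = atan2(E, N) = atan2(+0.009863, -0.008767) = 131.6° ≈ 132°.

132°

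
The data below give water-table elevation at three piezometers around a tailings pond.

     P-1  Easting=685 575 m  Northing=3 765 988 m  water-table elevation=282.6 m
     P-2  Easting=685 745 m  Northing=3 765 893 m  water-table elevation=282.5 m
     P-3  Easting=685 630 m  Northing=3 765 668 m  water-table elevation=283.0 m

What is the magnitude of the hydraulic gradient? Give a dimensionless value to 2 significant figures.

0.0021

Taking P-1 as reference: P-2−P-1 = (170, -95, -0.1); P-3−P-1 = (55, -320, +0.4).
Solve a·Δx + b·Δy = Δh: det = 170·(-320) − 55·(-95) = -49175.
∂h/∂x = [(-0.1)·(-320) − (+0.4)·(-95)] / -49175 = -0.001423
∂h/∂y = [170·(+0.4) − 55·(-0.1)] / -49175 = -0.001495
|∇h| = √(-0.001423² + -0.001495²) = 0.002064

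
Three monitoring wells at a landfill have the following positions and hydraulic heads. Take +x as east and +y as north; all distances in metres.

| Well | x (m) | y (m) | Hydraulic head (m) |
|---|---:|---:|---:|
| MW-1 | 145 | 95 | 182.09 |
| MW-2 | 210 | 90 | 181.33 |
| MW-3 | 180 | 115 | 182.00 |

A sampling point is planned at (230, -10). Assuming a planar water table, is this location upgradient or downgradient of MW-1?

Differences from MW-1: to MW-2 (Δx, Δy, Δh) = (65, -5, -0.76); to MW-3 = (35, 20, -0.09).
Determinant of the coordinate differences = 65·20 − 35·(-5) = 1475.
∂h/∂x = [(-0.76)·20 − (-0.09)·(-5)] / 1475 = -0.01061
∂h/∂y = [65·(-0.09) − 35·(-0.76)] / 1475 = +0.01407
Head at (230, -10) = 182.09 + (-0.01061)·(85) + (+0.01407)·(-105) = 179.71 m.
That is lower than the 182.09 m at MW-1, so the point is downgradient.

downgradient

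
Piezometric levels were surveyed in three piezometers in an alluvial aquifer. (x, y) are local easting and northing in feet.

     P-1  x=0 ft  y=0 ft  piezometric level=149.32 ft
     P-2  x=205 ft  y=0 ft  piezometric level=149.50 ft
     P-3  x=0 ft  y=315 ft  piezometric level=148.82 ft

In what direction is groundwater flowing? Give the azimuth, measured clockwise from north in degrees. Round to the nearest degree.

∂h/∂x = (149.50 − 149.32) / (205 − 0) = +0.0008780
∂h/∂y = (148.82 − 149.32) / (315 − 0) = -0.001587
Flow direction (−∇h) has components (-0.0008780 E, +0.001587 N).
Azimuth = atan2(E, N) = atan2(-0.0008780, +0.001587) = 331.0° ≈ 331°.

331°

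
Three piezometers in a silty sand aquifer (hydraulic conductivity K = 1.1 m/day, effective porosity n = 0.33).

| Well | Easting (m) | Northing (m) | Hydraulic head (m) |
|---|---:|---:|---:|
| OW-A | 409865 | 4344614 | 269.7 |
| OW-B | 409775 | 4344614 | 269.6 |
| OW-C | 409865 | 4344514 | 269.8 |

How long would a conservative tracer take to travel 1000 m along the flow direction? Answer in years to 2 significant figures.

550 years

∂h/∂x = (269.6 − 269.7) / (409775 − 409865) = +0.001111
∂h/∂y = (269.8 − 269.7) / (4344514 − 4344614) = -0.001000
|∇h| = √(0.001111² + -0.001000²) = 0.001495
Seepage velocity v = K·i/n = 1.1 × 0.001495 / 0.33 = 0.004983 m/day.
t = 1000 / 0.004983 = 2.007e+05 days = 549 years.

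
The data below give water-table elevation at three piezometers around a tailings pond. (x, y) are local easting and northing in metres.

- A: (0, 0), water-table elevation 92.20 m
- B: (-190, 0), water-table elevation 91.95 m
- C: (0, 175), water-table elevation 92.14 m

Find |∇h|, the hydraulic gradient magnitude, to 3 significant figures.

∂h/∂x = (91.95 − 92.20) / (-190 − 0) = +0.001316
∂h/∂y = (92.14 − 92.20) / (175 − 0) = -0.0003429
|∇h| = √(0.001316² + -0.0003429²) = 0.00136

0.00136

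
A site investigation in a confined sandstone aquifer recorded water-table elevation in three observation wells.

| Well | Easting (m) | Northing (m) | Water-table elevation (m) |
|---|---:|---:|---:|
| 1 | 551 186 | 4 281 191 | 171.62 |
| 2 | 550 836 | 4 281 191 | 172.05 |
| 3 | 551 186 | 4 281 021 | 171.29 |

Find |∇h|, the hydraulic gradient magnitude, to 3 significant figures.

∂h/∂x = (172.05 − 171.62) / (550836 − 551186) = -0.001229
∂h/∂y = (171.29 − 171.62) / (4281021 − 4281191) = +0.001941
|∇h| = √(-0.001229² + 0.001941²) = 0.002297

0.00230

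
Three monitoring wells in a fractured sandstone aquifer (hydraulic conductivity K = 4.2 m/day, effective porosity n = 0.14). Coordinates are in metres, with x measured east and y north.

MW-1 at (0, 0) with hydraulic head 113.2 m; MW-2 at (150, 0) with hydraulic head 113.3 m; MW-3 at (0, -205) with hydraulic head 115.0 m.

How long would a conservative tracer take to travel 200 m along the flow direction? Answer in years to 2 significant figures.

∂h/∂x = (113.3 − 113.2) / (150 − 0) = +0.0006667
∂h/∂y = (115.0 − 113.2) / (-205 − 0) = -0.008780
|∇h| = √(0.0006667² + -0.008780²) = 0.008805
Seepage velocity v = K·i/n = 4.2 × 0.008805 / 0.14 = 0.2641 m/day.
t = 200 / 0.2641 = 757.3 days = 2.07 years.

2.1 years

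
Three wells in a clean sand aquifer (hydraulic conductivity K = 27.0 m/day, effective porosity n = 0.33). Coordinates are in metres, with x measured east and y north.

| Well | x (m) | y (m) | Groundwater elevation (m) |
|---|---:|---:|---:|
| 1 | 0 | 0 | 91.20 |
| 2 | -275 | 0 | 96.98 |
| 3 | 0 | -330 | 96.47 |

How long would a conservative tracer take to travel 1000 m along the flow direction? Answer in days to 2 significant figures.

460 days

∂h/∂x = (96.98 − 91.20) / (-275 − 0) = -0.02102
∂h/∂y = (96.47 − 91.20) / (-330 − 0) = -0.01597
|∇h| = √(-0.02102² + -0.01597²) = 0.0264
Seepage velocity v = K·i/n = 27.0 × 0.0264 / 0.33 = 2.16 m/day.
t = 1000 / 2.16 = 463 days.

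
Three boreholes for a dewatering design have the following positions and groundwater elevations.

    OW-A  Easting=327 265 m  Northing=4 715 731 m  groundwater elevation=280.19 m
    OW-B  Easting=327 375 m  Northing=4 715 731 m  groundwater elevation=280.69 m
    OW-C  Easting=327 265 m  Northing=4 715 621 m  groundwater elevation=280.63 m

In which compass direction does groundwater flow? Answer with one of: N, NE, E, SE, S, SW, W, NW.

∂h/∂x = (280.69 − 280.19) / (327375 − 327265) = +0.004545
∂h/∂y = (280.63 − 280.19) / (4715621 − 4715731) = -0.004000
Flow = −∇h = (-0.004545 east, +0.004000 north), which points northwest.

NW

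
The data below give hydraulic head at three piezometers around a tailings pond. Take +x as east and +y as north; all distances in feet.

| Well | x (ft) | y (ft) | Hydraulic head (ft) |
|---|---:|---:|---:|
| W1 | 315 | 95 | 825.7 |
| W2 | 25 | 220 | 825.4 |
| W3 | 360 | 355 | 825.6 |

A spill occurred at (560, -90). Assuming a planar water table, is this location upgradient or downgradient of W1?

upgradient

With h = a·x + b·y + c and W1 as origin, the differences give:
  (-290)·a + 125·b = -0.3
  45·a + 260·b = -0.1
Eliminate b (×260 and ×125, subtract): -81025·a = -65.50 → a = ∂h/∂x = +0.0008084
Back-substitute: b = ∂h/∂y = -0.0005245.
Head at (560, -90) = 825.7 + (+0.0008084)·(245) + (-0.0005245)·(-185) = 826.00 ft.
That is higher than the 825.7 ft at W1, so the point is upgradient.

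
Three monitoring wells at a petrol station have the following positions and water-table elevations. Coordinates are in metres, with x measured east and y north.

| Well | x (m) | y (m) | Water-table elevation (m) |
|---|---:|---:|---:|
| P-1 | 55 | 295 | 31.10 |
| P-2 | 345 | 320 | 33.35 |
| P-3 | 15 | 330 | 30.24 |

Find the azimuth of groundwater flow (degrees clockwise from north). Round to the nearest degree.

Taking P-1 as reference: P-2−P-1 = (290, 25, +2.25); P-3−P-1 = (-40, 35, -0.86).
Solve a·Δx + b·Δy = Δh: det = 290·35 − (-40)·25 = 11150.
∂h/∂x = [(+2.25)·35 − (-0.86)·25] / 11150 = +0.008991
∂h/∂y = [290·(-0.86) − (-40)·(+2.25)] / 11150 = -0.01430
Flow direction (−∇h) has components (-0.008991 E, +0.01430 N).
Azimuth = atan2(E, N) = atan2(-0.008991, +0.01430) = 327.8° ≈ 328°.

328°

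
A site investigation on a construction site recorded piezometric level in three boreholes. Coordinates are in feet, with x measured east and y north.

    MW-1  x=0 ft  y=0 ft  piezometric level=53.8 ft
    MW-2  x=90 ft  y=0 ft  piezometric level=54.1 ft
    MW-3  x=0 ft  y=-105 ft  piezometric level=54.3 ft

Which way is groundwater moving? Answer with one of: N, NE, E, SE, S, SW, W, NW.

NW

∂h/∂x = (54.1 − 53.8) / (90 − 0) = +0.003333
∂h/∂y = (54.3 − 53.8) / (-105 − 0) = -0.004762
Flow = −∇h = (-0.003333 east, +0.004762 north), which points northwest.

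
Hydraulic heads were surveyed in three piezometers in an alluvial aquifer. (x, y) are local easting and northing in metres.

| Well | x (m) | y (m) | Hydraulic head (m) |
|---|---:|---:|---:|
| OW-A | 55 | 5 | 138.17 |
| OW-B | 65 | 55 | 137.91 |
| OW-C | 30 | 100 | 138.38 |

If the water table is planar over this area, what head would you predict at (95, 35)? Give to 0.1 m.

137.5 m

Taking OW-A as reference: OW-B−OW-A = (10, 50, -0.26); OW-C−OW-A = (-25, 95, +0.21).
Determinant of the coordinate differences = 10·95 − (-25)·50 = 2200.
∂h/∂x = [(-0.26)·95 − (+0.21)·50] / 2200 = -0.01600
∂h/∂y = [10·(+0.21) − (-25)·(-0.26)] / 2200 = -0.002000
h(95, 35) = 138.17 + (-0.01600)·(40) + (-0.002000)·(30) = 138.17 -0.640 -0.060 = 137.470 m.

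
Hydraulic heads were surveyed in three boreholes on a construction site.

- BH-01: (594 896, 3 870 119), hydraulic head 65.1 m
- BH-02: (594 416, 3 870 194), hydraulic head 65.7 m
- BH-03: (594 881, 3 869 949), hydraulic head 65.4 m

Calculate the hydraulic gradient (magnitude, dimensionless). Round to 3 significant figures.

0.00222

With h = a·x + b·y + c and BH-01 as origin, the differences give:
  (-480)·a + 75·b = +0.6
  (-15)·a + (-170)·b = +0.3
Eliminate b (×(-170) and ×75, subtract): 82725·a = -124.50 → a = ∂h/∂x = -0.001505
Back-substitute: b = ∂h/∂y = -0.001632.
|∇h| = √(-0.001505² + -0.001632²) = 0.00222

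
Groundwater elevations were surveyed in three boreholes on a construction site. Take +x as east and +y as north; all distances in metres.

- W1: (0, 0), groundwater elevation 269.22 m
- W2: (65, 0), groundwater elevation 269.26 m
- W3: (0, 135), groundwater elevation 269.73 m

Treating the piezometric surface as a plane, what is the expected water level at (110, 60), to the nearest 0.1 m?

∂h/∂x = (269.26 − 269.22) / (65 − 0) = +0.0006154
∂h/∂y = (269.73 − 269.22) / (135 − 0) = +0.003778
h(110, 60) = 269.22 + (+0.0006154)·(110) + (+0.003778)·(60) = 269.22 +0.068 +0.227 = 269.514 m.

269.5 m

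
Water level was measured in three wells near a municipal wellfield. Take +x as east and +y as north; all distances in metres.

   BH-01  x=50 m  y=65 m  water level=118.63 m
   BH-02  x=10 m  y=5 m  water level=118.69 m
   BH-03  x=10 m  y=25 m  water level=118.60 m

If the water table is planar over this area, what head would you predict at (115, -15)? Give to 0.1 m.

Differences from BH-01: to BH-02 (Δx, Δy, Δh) = (-40, -60, +0.06); to BH-03 = (-40, -40, -0.03).
Solve a·Δx + b·Δy = Δh: det = (-40)·(-40) − (-40)·(-60) = -800.
∂h/∂x = [(+0.06)·(-40) − (-0.03)·(-60)] / -800 = +0.005250
∂h/∂y = [(-40)·(-0.03) − (-40)·(+0.06)] / -800 = -0.004500
h(115, -15) = 118.63 + (+0.005250)·(65) + (-0.004500)·(-80) = 118.63 +0.341 +0.360 = 119.331 m.

119.3 m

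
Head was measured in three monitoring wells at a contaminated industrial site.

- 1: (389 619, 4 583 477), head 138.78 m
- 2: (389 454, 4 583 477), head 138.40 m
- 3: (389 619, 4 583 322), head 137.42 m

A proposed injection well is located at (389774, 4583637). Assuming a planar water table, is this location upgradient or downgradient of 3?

∂h/∂x = (138.40 − 138.78) / (389454 − 389619) = +0.002303
∂h/∂y = (137.42 − 138.78) / (4583322 − 4583477) = +0.008774
Head at (389774, 4583637) = 138.78 + (+0.002303)·(155) + (+0.008774)·(160) = 140.54 m.
That is higher than the 137.42 m at 3, so the point is upgradient.

upgradient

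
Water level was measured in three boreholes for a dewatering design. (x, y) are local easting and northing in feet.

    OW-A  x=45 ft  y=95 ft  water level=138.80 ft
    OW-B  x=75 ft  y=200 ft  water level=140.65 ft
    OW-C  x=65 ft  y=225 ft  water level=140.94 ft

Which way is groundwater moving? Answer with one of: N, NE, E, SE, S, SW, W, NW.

SW

With h = a·x + b·y + c and OW-A as origin, the differences give:
  30·a + 105·b = +1.85
  20·a + 130·b = +2.14
Eliminate b (×130 and ×105, subtract): 1800·a = 15.800 → a = ∂h/∂x = +0.008778
Back-substitute: b = ∂h/∂y = +0.01511.
Flow = −∇h = (-0.008778 east, -0.01511 north), which points southwest.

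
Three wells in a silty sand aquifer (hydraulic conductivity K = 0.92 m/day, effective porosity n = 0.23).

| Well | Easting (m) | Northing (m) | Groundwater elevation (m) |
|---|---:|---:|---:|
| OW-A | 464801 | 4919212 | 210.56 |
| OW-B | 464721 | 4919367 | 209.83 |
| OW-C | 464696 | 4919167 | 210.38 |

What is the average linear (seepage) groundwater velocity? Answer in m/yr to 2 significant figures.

With h = a·x + b·y + c and OW-A as origin, the differences give:
  (-80)·a + 155·b = -0.73
  (-105)·a + (-45)·b = -0.18
Eliminate b (×(-45) and ×155, subtract): 19875·a = 60.750 → a = ∂h/∂x = +0.003057
Back-substitute: b = ∂h/∂y = -0.003132.
|∇h| = √(0.003057² + -0.003132²) = 0.004377
Seepage velocity v = K·i/n = 0.92 × 0.004377 / 0.23 = 0.01751 m/day = 6.396 m/yr.

6.4 m/yr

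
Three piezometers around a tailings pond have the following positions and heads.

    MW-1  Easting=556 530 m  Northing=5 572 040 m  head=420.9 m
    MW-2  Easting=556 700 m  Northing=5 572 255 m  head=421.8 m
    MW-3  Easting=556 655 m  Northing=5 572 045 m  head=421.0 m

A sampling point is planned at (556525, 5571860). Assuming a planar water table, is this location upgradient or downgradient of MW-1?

Differences from MW-1: to MW-2 (Δx, Δy, Δh) = (170, 215, +0.9); to MW-3 = (125, 5, +0.1).
Determinant of the coordinate differences = 170·5 − 125·215 = -26025.
∂h/∂x = [(+0.9)·5 − (+0.1)·215] / -26025 = +0.0006532
∂h/∂y = [170·(+0.1) − 125·(+0.9)] / -26025 = +0.003670
Head at (556525, 5571860) = 420.9 + (+0.0006532)·(-5) + (+0.003670)·(-180) = 420.24 m.
That is lower than the 420.9 m at MW-1, so the point is downgradient.

downgradient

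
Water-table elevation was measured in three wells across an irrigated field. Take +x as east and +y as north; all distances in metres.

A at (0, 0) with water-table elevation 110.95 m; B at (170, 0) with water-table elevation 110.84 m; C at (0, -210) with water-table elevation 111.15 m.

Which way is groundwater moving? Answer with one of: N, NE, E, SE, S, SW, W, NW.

∂h/∂x = (110.84 − 110.95) / (170 − 0) = -0.0006471
∂h/∂y = (111.15 − 110.95) / (-210 − 0) = -0.0009524
Flow = −∇h = (+0.0006471 east, +0.0009524 north), which points northeast.

NE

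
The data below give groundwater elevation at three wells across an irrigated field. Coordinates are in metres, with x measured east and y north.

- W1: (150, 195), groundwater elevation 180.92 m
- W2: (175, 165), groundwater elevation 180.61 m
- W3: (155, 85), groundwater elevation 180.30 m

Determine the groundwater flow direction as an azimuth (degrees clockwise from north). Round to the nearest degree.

132°

Taking W1 as reference: W2−W1 = (25, -30, -0.31); W3−W1 = (5, -110, -0.62).
Determinant of the coordinate differences = 25·(-110) − 5·(-30) = -2600.
∂h/∂x = [(-0.31)·(-110) − (-0.62)·(-30)] / -2600 = -0.005962
∂h/∂y = [25·(-0.62) − 5·(-0.31)] / -2600 = +0.005365
Flow direction (−∇h) has components (+0.005962 E, -0.005365 N).
Azimuth = atan2(E, N) = atan2(+0.005962, -0.005365) = 132.0° ≈ 132°.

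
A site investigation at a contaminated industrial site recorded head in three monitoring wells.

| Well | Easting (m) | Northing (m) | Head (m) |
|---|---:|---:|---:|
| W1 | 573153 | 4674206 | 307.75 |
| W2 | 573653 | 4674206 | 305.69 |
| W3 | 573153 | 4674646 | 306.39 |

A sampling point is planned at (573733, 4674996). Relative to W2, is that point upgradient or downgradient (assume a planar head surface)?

downgradient

∂h/∂x = (305.69 − 307.75) / (573653 − 573153) = -0.004120
∂h/∂y = (306.39 − 307.75) / (4674646 − 4674206) = -0.003091
Head at (573733, 4674996) = 307.75 + (-0.004120)·(580) + (-0.003091)·(790) = 302.92 m.
That is lower than the 305.69 m at W2, so the point is downgradient.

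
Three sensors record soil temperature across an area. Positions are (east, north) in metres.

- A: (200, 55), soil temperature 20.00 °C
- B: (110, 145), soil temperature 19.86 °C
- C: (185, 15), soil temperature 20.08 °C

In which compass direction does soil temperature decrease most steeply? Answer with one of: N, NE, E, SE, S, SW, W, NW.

Three-point gradient (reference A): Δ to B = (-90, 90, -0.14), Δ to C = (-15, -40, +0.08).
∂T/∂x = -0.0003232, ∂T/∂y = -0.001879 (det = 4950).
Steepest decrease is along −∇f = (+0.0003232 E, +0.001879 N) → north.

N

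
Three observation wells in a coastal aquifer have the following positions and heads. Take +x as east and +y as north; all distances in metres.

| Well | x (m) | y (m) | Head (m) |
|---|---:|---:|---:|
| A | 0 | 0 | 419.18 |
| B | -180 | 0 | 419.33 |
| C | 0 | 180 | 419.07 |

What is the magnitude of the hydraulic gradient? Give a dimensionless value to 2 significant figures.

0.0010

∂h/∂x = (419.33 − 419.18) / (-180 − 0) = -0.0008333
∂h/∂y = (419.07 − 419.18) / (180 − 0) = -0.0006111
|∇h| = √(-0.0008333² + -0.0006111²) = 0.001033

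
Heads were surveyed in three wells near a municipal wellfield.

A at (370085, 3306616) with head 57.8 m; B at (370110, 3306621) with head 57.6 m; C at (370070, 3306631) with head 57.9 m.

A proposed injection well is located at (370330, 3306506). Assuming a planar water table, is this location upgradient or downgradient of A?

Three-point gradient (reference A): Δ to B = (25, 5, -0.2), Δ to C = (-15, 15, +0.1).
∂h/∂x = -0.007778, ∂h/∂y = -0.001111 (det = 450).
Head at (370330, 3306506) = 57.8 + (-0.007778)·(245) + (-0.001111)·(-110) = 56.02 m.
That is lower than the 57.8 m at A, so the point is downgradient.

downgradient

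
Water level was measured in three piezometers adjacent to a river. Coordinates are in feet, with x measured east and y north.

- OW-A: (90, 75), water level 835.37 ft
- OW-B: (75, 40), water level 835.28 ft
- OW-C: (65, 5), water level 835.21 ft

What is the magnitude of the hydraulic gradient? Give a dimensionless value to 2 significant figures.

0.0041

With h = a·x + b·y + c and OW-A as origin, the differences give:
  (-15)·a + (-35)·b = -0.09
  (-25)·a + (-70)·b = -0.16
Eliminate b (×(-70) and ×(-35), subtract): 175·a = 0.700 → a = ∂h/∂x = +0.004000
Back-substitute: b = ∂h/∂y = +0.0008571.
|∇h| = √(0.004000² + 0.0008571²) = 0.004091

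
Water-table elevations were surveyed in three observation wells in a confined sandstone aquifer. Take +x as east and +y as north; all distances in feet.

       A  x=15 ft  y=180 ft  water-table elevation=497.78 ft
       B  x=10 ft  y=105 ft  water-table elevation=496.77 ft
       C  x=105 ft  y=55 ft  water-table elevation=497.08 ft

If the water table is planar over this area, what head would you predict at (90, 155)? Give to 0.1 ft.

498.2 ft

Taking A as reference: B−A = (-5, -75, -1.01); C−A = (90, -125, -0.70).
Solve a·Δx + b·Δy = Δh: det = (-5)·(-125) − 90·(-75) = 7375.
∂h/∂x = [(-1.01)·(-125) − (-0.70)·(-75)] / 7375 = +0.010000
∂h/∂y = [(-5)·(-0.70) − 90·(-1.01)] / 7375 = +0.01280
h(90, 155) = 497.78 + (+0.010000)·(75) + (+0.01280)·(-25) = 497.78 +0.750 -0.320 = 498.210 ft.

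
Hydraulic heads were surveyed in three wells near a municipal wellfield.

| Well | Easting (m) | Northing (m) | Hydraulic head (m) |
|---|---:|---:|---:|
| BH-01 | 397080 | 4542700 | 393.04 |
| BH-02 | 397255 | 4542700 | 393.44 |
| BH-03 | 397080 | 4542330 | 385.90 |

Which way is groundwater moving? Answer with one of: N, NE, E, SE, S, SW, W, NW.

S

∂h/∂x = (393.44 − 393.04) / (397255 − 397080) = +0.002286
∂h/∂y = (385.90 − 393.04) / (4542330 − 4542700) = +0.01930
Flow = −∇h = (-0.002286 east, -0.01930 north), which points south.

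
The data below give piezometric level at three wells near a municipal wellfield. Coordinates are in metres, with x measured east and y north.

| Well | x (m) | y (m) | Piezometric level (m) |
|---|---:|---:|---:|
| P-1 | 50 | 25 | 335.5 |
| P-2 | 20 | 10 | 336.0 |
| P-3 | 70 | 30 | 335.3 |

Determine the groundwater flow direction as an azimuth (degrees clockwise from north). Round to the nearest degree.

007°

Differences from P-1: to P-2 (Δx, Δy, Δh) = (-30, -15, +0.5); to P-3 = (20, 5, -0.2).
Solve a·Δx + b·Δy = Δh: det = (-30)·5 − 20·(-15) = 150.
∂h/∂x = [(+0.5)·5 − (-0.2)·(-15)] / 150 = -0.003333
∂h/∂y = [(-30)·(-0.2) − 20·(+0.5)] / 150 = -0.02667
Flow direction (−∇h) has components (+0.003333 E, +0.02667 N).
Azimuth = atan2(E, N) = atan2(+0.003333, +0.02667) = 7.1° ≈ 007°.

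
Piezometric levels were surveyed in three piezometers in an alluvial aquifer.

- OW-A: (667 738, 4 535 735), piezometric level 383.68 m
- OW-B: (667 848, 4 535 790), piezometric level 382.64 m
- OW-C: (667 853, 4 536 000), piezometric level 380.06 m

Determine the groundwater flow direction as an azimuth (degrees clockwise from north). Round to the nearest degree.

015°

With h = a·x + b·y + c and OW-A as origin, the differences give:
  110·a + 55·b = -1.04
  115·a + 265·b = -3.62
Eliminate b (×265 and ×55, subtract): 22825·a = -76.500 → a = ∂h/∂x = -0.003352
Back-substitute: b = ∂h/∂y = -0.01221.
Flow direction (−∇h) has components (+0.003352 E, +0.01221 N).
Azimuth = atan2(E, N) = atan2(+0.003352, +0.01221) = 15.4° ≈ 015°.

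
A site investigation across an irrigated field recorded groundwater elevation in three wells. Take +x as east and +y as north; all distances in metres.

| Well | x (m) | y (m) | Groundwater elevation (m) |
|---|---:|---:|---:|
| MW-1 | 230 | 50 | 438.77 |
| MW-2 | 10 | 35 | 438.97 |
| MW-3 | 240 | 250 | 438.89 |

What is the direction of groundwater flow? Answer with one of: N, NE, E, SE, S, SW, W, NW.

SE

With h = a·x + b·y + c and MW-1 as origin, the differences give:
  (-220)·a + (-15)·b = +0.20
  10·a + 200·b = +0.12
Eliminate b (×200 and ×(-15), subtract): -43850·a = 41.800 → a = ∂h/∂x = -0.0009532
Back-substitute: b = ∂h/∂y = +0.0006477.
Flow = −∇h = (+0.0009532 east, -0.0006477 north), which points southeast.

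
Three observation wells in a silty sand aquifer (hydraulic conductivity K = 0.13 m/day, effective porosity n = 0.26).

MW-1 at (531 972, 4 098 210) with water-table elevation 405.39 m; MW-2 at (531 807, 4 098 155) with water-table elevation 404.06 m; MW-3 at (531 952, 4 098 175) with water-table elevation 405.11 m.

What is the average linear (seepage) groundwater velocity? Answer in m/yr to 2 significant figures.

Taking MW-1 as reference: MW-2−MW-1 = (-165, -55, -1.33); MW-3−MW-1 = (-20, -35, -0.28).
Solve a·Δx + b·Δy = Δh: det = (-165)·(-35) − (-20)·(-55) = 4675.
∂h/∂x = [(-1.33)·(-35) − (-0.28)·(-55)] / 4675 = +0.006663
∂h/∂y = [(-165)·(-0.28) − (-20)·(-1.33)] / 4675 = +0.004193
|∇h| = √(0.006663² + 0.004193²) = 0.007873
Seepage velocity v = K·i/n = 0.13 × 0.007873 / 0.26 = 0.003936 m/day = 1.438 m/yr.

1.4 m/yr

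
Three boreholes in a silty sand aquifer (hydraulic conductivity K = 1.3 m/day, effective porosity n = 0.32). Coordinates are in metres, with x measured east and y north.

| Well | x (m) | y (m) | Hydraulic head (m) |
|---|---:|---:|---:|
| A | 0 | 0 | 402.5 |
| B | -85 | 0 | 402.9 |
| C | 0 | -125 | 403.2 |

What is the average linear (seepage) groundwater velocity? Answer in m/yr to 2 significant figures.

11 m/yr

∂h/∂x = (402.9 − 402.5) / (-85 − 0) = -0.004706
∂h/∂y = (403.2 − 402.5) / (-125 − 0) = -0.005600
|∇h| = √(-0.004706² + -0.005600²) = 0.007315
Seepage velocity v = K·i/n = 1.3 × 0.007315 / 0.32 = 0.02972 m/day = 10.86 m/yr.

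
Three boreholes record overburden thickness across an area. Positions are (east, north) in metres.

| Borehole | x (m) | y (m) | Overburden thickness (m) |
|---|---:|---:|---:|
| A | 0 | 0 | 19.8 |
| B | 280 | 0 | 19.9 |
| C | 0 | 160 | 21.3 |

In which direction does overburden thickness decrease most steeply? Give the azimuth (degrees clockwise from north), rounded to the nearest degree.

∂d/∂x = (19.9 − 19.8) / (280 − 0) = +0.0003571
∂d/∂y = (21.3 − 19.8) / (160 − 0) = +0.009375
Steepest decrease is along −∇f: components (-0.0003571 E, -0.009375 N).
Azimuth = atan2(-0.0003571, -0.009375) = 182.2° ≈ 182°.

182°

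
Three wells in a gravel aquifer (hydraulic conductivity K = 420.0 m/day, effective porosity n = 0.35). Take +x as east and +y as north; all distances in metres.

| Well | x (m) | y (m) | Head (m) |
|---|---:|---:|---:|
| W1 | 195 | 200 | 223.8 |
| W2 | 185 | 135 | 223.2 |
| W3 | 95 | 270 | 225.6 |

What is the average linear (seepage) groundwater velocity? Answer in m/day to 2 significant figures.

Differences from W1: to W2 (Δx, Δy, Δh) = (-10, -65, -0.6); to W3 = (-100, 70, +1.8).
Solve a·Δx + b·Δy = Δh: det = (-10)·70 − (-100)·(-65) = -7200.
∂h/∂x = [(-0.6)·70 − (+1.8)·(-65)] / -7200 = -0.01042
∂h/∂y = [(-10)·(+1.8) − (-100)·(-0.6)] / -7200 = +0.01083
|∇h| = √(-0.01042² + 0.01083²) = 0.01503
Seepage velocity v = K·i/n = 420.0 × 0.01503 / 0.35 = 18.04 m/day.

18 m/day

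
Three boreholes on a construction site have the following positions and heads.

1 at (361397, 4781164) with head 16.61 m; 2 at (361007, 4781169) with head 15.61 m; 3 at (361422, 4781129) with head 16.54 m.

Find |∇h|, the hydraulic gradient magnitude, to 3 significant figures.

0.00467

Differences from 1: to 2 (Δx, Δy, Δh) = (-390, 5, -1.00); to 3 = (25, -35, -0.07).
Determinant of the coordinate differences = (-390)·(-35) − 25·5 = 13525.
∂h/∂x = [(-1.00)·(-35) − (-0.07)·5] / 13525 = +0.002614
∂h/∂y = [(-390)·(-0.07) − 25·(-1.00)] / 13525 = +0.003867
|∇h| = √(0.002614² + 0.003867²) = 0.004668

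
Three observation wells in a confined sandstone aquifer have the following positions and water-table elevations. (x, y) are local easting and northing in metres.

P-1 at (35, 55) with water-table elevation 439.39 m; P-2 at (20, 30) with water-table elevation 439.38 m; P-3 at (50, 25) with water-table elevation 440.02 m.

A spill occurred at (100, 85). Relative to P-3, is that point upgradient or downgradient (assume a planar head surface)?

Three-point gradient (reference P-1): Δ to P-2 = (-15, -25, -0.01), Δ to P-3 = (15, -30, +0.63).
∂h/∂x = +0.01945, ∂h/∂y = -0.01127 (det = 825).
Head at (100, 85) = 439.39 + (+0.01945)·(65) + (-0.01127)·(30) = 440.32 m.
That is higher than the 440.02 m at P-3, so the point is upgradient.

upgradient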